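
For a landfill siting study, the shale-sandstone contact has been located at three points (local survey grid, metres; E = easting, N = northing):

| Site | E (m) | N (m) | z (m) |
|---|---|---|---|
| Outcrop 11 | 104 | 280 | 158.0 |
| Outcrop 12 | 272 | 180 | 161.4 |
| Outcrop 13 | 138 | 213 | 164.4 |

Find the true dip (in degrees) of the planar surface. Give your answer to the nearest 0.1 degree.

7.6°

Two edge vectors: Outcrop 11→Outcrop 12 = (168, -100, 3.4), Outcrop 11→Outcrop 13 = (34, -67, 6.4).
Normal n = (Outcrop 11→Outcrop 12) × (Outcrop 11→Outcrop 13) = (-412.2, -959.6, -7856).
So ∂z/∂E = −n_x/n_z = −0.05247 and ∂z/∂N = −n_y/n_z = −0.12215.
Gradient magnitude |∇z| = √(a² + b²) = √(0.00275 + 0.01492) = 0.13294.
True dip = arctan(0.13294) = 7.6°, dipping toward NNE (azimuth ≈ 023°).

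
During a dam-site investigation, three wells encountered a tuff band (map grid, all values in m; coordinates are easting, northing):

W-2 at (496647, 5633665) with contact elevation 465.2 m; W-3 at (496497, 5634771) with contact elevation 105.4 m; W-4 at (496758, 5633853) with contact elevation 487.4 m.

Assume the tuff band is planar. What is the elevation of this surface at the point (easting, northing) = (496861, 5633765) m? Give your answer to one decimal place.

Two edge vectors: W-2→W-3 = (-150, 1106, -359.8), W-2→W-4 = (111, 188, 22.2).
Normal n = (W-2→W-3) × (W-2→W-4) = (92195.6, -36607.8, -150966).
So ∂z/∂easting = −n_x/n_z = 0.610704397 and ∂z/∂northing = −n_y/n_z = −0.242490362.
Intercept c from W-2: 465.2 − 303304.51 + 1366109.47 = 1063270.16.
At (496861, 5633765): z = 303435.2 − 1366133.7 + 1063270.16 = 571.6 m.

571.6 m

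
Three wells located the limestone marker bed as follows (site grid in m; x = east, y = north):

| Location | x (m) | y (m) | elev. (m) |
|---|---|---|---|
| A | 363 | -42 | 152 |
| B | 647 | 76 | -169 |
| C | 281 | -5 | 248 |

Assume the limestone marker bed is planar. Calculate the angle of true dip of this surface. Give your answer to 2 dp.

49.01°

Two edge vectors: A→B = (284, 118, -321), A→C = (-82, 37, 96).
Normal n = (A→B) × (A→C) = (23205, -942, 20184).
So ∂z/∂x = −n_x/n_z = −1.14967 and ∂z/∂y = −n_y/n_z = 0.04667.
Gradient magnitude |∇z| = √(a² + b²) = √(1.32175 + 0.00218) = 1.15062.
True dip = arctan(1.15062) = 49.01°, dipping toward E (azimuth ≈ 092°).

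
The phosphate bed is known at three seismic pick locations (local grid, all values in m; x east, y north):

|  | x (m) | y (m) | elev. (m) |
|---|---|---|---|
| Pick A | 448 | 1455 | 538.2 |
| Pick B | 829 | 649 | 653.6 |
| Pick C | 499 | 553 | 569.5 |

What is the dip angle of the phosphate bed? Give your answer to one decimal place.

14.7°

Let the plane be z = a·x + b·y + c.
Pick B−Pick A: 381a − 806b = 115.4;  Pick C−Pick A: 51a − 902b = 31.3.
Solving gives a = 0.26066, b = −0.01996.
Gradient magnitude |∇z| = √(a² + b²) = √(0.06794 + 0.00040) = 0.26142.
True dip = arctan(0.26142) = 14.7°, dipping toward W (azimuth ≈ 274°).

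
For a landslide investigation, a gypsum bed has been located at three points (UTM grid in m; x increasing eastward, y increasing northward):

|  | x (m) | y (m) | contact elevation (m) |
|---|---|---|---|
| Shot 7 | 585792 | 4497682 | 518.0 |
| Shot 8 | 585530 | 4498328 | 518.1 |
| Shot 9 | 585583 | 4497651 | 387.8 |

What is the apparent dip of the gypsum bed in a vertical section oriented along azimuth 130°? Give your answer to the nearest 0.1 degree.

Let the plane be z = a·x + b·y + c.
Shot 8−Shot 7: −262a + 646b = 0.1;  Shot 9−Shot 7: −209a − 31b = −130.2.
Solving gives a = 0.58760, b = 0.23847.
Unit vector along 130° is (sin 130°, cos 130°) = (0.7660, -0.6428).
Slope in that direction = a·(0.7660) + b·(-0.6428) = 0.29684.
Apparent dip = arctan|0.29684| = 16.5° (true dip is 32.4°, so apparent ≤ true as expected).

16.5°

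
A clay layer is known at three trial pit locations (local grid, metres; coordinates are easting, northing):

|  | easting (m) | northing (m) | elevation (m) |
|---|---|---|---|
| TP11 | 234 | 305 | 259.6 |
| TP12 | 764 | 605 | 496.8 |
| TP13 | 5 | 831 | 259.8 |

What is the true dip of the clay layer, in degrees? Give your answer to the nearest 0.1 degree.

21.4°

Two edge vectors: TP11→TP12 = (530, 300, 237.2), TP11→TP13 = (-229, 526, 0.2).
Normal n = (TP11→TP12) × (TP11→TP13) = (-124707.2, -54424.8, 347480).
So ∂z/∂easting = −n_x/n_z = 0.35889 and ∂z/∂northing = −n_y/n_z = 0.15663.
Gradient magnitude |∇z| = √(a² + b²) = √(0.12880 + 0.02453) = 0.39158.
True dip = arctan(0.39158) = 21.4°, dipping toward WSW (azimuth ≈ 246°).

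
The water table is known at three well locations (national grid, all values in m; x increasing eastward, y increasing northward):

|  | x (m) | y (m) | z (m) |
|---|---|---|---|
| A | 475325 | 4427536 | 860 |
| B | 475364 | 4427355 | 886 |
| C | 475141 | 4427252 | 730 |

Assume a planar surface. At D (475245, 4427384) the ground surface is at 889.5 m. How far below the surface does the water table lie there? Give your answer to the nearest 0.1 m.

86.2 m

Two edge vectors: A→B = (39, -181, 26), A→C = (-184, -284, -130).
Normal n = (A→B) × (A→C) = (30914, 286, -44380).
So ∂z/∂x = −n_x/n_z = 0.696575034 and ∂z/∂y = −n_y/n_z = 0.006444344.
Intercept c from A: 860 − 331099.53 − 28532.57 = −358772.09.
At (475245, 4427384): z_contact = 331043.80 + 28531.59 − 358772.09 = 803.29 m.
Depth below ground = 889.5 − 803.29 = 86.2 m.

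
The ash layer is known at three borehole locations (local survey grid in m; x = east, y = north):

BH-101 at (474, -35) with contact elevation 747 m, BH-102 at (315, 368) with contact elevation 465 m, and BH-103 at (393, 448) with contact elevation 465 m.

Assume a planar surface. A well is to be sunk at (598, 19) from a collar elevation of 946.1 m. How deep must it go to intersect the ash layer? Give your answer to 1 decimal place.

162.6 m

Let the plane be z = a·x + b·y + c.
BH-102−BH-101: −159a + 403b = −282;  BH-103−BH-101: −81a + 483b = −282.
Solving gives a = 0.51094, b = −0.49817.
Then c = 747 − a·474 − b·-35 = 487.38.
At (598, 19): z_contact = 305.54 − 9.47 + 487.38 = 783.46 m.
Depth below ground = 946.1 − 783.46 = 162.6 m.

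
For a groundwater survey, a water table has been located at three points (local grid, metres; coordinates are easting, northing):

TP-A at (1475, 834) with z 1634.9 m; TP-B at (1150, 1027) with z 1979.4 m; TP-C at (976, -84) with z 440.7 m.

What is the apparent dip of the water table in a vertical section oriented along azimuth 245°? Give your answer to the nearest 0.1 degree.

Two edge vectors: TP-A→TP-B = (-325, 193, 344.5), TP-A→TP-C = (-499, -918, -1194.2).
Normal n = (TP-A→TP-B) × (TP-A→TP-C) = (85770.4, -560020.5, 394657).
So ∂z/∂easting = −n_x/n_z = −0.21733 and ∂z/∂northing = −n_y/n_z = 1.41901.
Unit vector along 245° is (sin 245°, cos 245°) = (-0.9063, -0.4226).
Slope in that direction = a·(-0.9063) + b·(-0.4226) = −0.40273.
Apparent dip = arctan|0.40273| = 21.9° (true dip is 55.1°, so apparent ≤ true as expected).

21.9°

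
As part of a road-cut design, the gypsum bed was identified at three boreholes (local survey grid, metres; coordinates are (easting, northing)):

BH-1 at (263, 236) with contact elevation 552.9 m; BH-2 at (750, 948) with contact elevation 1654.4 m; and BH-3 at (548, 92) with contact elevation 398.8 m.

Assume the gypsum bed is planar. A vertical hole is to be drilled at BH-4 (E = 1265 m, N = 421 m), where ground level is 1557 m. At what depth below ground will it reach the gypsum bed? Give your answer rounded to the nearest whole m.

561 m

Let the plane be z = a·E + b·N + c.
BH-2−BH-1: 487a + 712b = 1101.5;  BH-3−BH-1: 285a − 144b = −154.1.
Solving gives a = 0.17908, b = 1.42456.
Then c = 552.9 − a·263 − b·236 = 169.61.
At (1265, 421): z_contact = 226.5 + 599.7 + 169.61 = 995.9 m.
Depth below ground = 1557 − 995.9 = 561 m.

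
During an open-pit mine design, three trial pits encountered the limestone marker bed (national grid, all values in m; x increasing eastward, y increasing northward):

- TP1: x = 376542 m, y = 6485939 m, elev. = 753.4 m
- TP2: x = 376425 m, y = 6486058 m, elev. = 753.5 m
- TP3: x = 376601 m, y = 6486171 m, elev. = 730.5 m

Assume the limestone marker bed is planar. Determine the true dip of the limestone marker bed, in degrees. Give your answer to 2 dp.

6.40°

Let the plane be z = a·x + b·y + c.
TP2−TP1: −117a + 119b = 0.1;  TP3−TP1: 59a + 232b = −22.9.
Solving gives a = −0.08044, b = −0.07825.
Gradient magnitude |∇z| = √(a² + b²) = √(0.00647 + 0.00612) = 0.11222.
True dip = arctan(0.11222) = 6.40°, dipping toward NE (azimuth ≈ 046°).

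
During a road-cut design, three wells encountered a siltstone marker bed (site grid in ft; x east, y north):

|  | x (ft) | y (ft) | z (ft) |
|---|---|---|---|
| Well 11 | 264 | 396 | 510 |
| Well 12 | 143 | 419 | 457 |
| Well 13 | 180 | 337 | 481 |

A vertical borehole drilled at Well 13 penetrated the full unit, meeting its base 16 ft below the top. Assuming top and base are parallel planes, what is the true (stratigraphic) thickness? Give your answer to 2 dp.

Two edge vectors: Well 11→Well 12 = (-121, 23, -53), Well 11→Well 13 = (-84, -59, -29).
Normal n = (Well 11→Well 12) × (Well 11→Well 13) = (-3794, 943, 9071).
So ∂z/∂x = −n_x/n_z = 0.41826 and ∂z/∂y = −n_y/n_z = −0.10396.
|∇z| = √(a²+b²) = 0.43098, so dip δ = arctan(0.43098) = 23.32°.
True thickness = vertical thickness × cos δ = 16 × cos 23.32° = 14.69 ft.

14.69 ft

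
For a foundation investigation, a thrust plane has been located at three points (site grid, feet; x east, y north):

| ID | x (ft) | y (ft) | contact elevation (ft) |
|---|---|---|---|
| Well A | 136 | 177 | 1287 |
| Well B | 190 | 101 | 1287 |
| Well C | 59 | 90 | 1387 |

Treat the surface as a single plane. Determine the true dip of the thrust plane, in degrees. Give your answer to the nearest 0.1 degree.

41.5°

Let the plane be z = a·x + b·y + c.
Well B−Well A: 54a − 76b = 0;  Well C−Well A: −77a − 87b = 100.
Solving gives a = −0.72038, b = −0.51185.
Gradient magnitude |∇z| = √(a² + b²) = √(0.51895 + 0.26199) = 0.88371.
True dip = arctan(0.88371) = 41.5°, dipping toward NE (azimuth ≈ 055°).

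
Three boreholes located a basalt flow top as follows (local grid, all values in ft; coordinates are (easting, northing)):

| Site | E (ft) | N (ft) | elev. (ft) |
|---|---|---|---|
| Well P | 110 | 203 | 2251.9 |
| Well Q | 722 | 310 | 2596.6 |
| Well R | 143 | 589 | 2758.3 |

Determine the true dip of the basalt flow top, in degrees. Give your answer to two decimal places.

53.00°

Let the plane be z = a·E + b·N + c.
Well Q−Well P: 612a + 107b = 344.7;  Well R−Well P: 33a + 386b = 506.4.
Solving gives a = 0.33893, b = 1.28294.
Gradient magnitude |∇z| = √(a² + b²) = √(0.11487 + 1.64594) = 1.32696.
True dip = arctan(1.32696) = 53.00°, dipping toward SSW (azimuth ≈ 195°).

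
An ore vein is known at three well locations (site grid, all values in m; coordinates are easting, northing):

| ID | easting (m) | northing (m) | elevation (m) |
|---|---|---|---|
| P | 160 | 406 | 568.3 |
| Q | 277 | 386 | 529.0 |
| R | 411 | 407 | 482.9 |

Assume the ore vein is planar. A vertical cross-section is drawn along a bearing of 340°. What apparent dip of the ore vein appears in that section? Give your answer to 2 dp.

Let the plane be z = a·easting + b·northing + c.
Q−P: 117a − 20b = −39.3;  R−P: 251a + 1b = −85.4.
Solving gives a = −0.34014, b = −0.02482.
Unit vector along 340° is (sin 340°, cos 340°) = (-0.3420, 0.9397).
Slope in that direction = a·(-0.3420) + b·(0.9397) = 0.09301.
Apparent dip = arctan|0.09301| = 5.31° (true dip is 18.8°, so apparent ≤ true as expected).

5.31°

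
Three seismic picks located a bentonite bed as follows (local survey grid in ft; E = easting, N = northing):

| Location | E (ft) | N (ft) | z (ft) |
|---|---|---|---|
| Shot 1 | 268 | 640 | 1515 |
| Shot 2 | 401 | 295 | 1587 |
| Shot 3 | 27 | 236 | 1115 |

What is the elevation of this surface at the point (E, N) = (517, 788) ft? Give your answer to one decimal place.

1857.7 ft

Let the plane be z = a·E + b·N + c.
Shot 2−Shot 1: 133a − 345b = 72;  Shot 3−Shot 1: −241a − 404b = −400.
Solving gives a = 1.22072, b = 0.26190.
Then c = 1515 − a·268 − b·640 = 1020.23.
At (517, 788): z = 631.1 + 206.4 + 1020.23 = 1857.7 ft.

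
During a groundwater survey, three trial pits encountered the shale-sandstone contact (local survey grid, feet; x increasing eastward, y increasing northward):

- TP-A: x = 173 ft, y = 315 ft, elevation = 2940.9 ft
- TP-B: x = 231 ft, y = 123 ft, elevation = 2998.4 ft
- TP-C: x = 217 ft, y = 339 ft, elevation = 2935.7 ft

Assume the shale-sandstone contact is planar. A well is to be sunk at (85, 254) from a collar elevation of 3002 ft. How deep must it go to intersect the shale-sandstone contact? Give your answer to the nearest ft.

Let the plane be z = a·x + b·y + c.
TP-B−TP-A: 58a − 192b = 57.5;  TP-C−TP-A: 44a + 24b = −5.2.
Solving gives a = 0.03878, b = −0.28776.
Then c = 2940.9 − a·173 − b·315 = 3024.84.
At (85, 254): z_contact = 3.3 − 73.1 + 3024.84 = 2955.0 ft.
Depth below ground = 3002 − 2955.0 = 47 ft.

47 ft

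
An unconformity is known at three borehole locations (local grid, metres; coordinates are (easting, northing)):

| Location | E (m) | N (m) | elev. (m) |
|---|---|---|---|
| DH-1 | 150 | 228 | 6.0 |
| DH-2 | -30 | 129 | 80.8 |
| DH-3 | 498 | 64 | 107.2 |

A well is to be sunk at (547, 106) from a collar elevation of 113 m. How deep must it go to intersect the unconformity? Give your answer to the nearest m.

37 m

Let the plane be z = a·E + b·N + c.
DH-2−DH-1: −180a − 99b = 74.8;  DH-3−DH-1: 348a − 164b = 101.2.
Solving gives a = −0.03515, b = −0.69165.
Then c = 6 − a·150 − b·228 = 168.97.
At (547, 106): z_contact = −19.2 − 73.3 + 168.97 = 76.4 m.
Depth below ground = 113 − 76.4 = 37 m.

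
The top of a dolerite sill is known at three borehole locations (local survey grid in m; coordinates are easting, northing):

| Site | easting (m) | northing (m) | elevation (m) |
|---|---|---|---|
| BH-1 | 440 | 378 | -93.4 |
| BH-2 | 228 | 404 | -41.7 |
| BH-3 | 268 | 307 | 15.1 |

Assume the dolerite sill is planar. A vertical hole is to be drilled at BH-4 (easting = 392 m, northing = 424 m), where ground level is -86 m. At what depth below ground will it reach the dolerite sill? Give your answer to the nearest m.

25 m

Let the plane be z = a·easting + b·northing + c.
BH-2−BH-1: −212a + 26b = 51.7;  BH-3−BH-1: −172a − 71b = 108.5.
Solving gives a = −0.33250, b = −0.72268.
Then c = -93.4 − a·440 − b·378 = 326.07.
At (392, 424): z_contact = −130.3 − 306.4 + 326.07 = -110.7 m.
Depth below ground = -86 − (-110.7) = 25 m.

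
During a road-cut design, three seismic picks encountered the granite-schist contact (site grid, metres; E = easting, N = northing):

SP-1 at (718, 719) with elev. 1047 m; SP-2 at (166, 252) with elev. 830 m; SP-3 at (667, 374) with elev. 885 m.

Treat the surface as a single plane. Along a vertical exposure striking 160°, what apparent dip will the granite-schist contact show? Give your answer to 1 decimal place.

Two edge vectors: SP-1→SP-2 = (-552, -467, -217), SP-1→SP-3 = (-51, -345, -162).
Normal n = (SP-1→SP-2) × (SP-1→SP-3) = (789, -78357, 166623).
So ∂z/∂E = −n_x/n_z = −0.00474 and ∂z/∂N = −n_y/n_z = 0.47027.
Unit vector along 160° is (sin 160°, cos 160°) = (0.3420, -0.9397).
Slope in that direction = a·(0.3420) + b·(-0.9397) = −0.44352.
Apparent dip = arctan|0.44352| = 23.9° (true dip is 25.2°, so apparent ≤ true as expected).

23.9°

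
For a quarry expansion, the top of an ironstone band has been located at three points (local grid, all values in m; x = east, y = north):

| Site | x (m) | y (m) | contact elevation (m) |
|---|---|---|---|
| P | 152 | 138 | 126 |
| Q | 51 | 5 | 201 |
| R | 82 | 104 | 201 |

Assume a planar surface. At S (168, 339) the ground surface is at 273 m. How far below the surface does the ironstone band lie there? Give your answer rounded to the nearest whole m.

Two edge vectors: P→Q = (-101, -133, 75), P→R = (-70, -34, 75).
Normal n = (P→Q) × (P→R) = (-7425, 2325, -5876).
So ∂z/∂x = −n_x/n_z = −1.26361 and ∂z/∂y = −n_y/n_z = 0.39568.
Intercept c from P: 126 + 192.07 − 54.60 = 263.47.
At (168, 339): z_contact = −212.3 + 134.1 + 263.47 = 185.3 m.
Depth below ground = 273 − 185.3 = 88 m.

88 m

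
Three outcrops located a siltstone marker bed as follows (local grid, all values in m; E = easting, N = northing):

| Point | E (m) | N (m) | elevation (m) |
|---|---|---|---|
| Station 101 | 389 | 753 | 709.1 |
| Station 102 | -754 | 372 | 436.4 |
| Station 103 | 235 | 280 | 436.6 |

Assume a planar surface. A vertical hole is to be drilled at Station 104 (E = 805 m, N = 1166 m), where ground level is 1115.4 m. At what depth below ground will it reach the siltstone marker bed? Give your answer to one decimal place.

153.7 m

Let the plane be z = a·E + b·N + c.
Station 102−Station 101: −1143a − 381b = −272.7;  Station 103−Station 101: −154a − 473b = −272.5.
Solving gives a = 0.052213, b = 0.559111.
Then c = 709.1 − a·389 − b·753 = 267.78.
At (805, 1166): z_contact = 42.03 + 651.92 + 267.78 = 961.73 m.
Depth below ground = 1115.4 − 961.73 = 153.7 m.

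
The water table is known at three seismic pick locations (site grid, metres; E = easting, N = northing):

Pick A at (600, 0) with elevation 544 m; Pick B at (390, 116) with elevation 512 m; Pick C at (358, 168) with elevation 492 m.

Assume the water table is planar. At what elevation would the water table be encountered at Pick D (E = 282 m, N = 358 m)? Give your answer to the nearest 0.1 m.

Two edge vectors: Pick A→Pick B = (-210, 116, -32), Pick A→Pick C = (-242, 168, -52).
Normal n = (Pick A→Pick B) × (Pick A→Pick C) = (-656, -3176, -7208).
So ∂z/∂E = −n_x/n_z = −0.09101 and ∂z/∂N = −n_y/n_z = −0.44062.
Intercept c from Pick A: 544 + 54.61 + 0.00 = 598.61.
At (282, 358): z = −25.7 − 157.7 + 598.61 = 415.2 m.

415.2 m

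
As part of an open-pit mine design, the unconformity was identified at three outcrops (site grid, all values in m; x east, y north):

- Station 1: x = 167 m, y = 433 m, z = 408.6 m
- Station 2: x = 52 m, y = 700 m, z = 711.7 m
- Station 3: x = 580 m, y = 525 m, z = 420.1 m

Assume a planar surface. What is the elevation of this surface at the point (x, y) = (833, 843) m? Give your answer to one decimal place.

Two edge vectors: Station 1→Station 2 = (-115, 267, 303.1), Station 1→Station 3 = (413, 92, 11.5).
Normal n = (Station 1→Station 2) × (Station 1→Station 3) = (-24814.7, 126502.8, -120851).
So ∂z/∂x = −n_x/n_z = −0.20533 and ∂z/∂y = −n_y/n_z = 1.04677.
Intercept c from Station 1: 408.6 + 34.29 − 453.25 = −10.36.
At (833, 843): z = −171.0 + 882.4 − 10.36 = 701.0 m.

701.0 m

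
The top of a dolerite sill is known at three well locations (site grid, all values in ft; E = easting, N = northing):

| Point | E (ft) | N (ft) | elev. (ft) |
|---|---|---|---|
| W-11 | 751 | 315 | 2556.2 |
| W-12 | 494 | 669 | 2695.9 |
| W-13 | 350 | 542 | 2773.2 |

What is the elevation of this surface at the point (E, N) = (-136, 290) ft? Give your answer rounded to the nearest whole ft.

3035 ft

Two edge vectors: W-11→W-12 = (-257, 354, 139.7), W-11→W-13 = (-401, 227, 217).
Normal n = (W-11→W-12) × (W-11→W-13) = (45106.1, -250.7, 83615).
So ∂z/∂E = −n_x/n_z = −0.53945 and ∂z/∂N = −n_y/n_z = 0.00300.
Intercept c from W-11: 2556.2 + 405.13 − 0.94 = 2960.38.
At (-136, 290): z = 73.4 + 0.9 + 2960.38 = 3034.6 ft.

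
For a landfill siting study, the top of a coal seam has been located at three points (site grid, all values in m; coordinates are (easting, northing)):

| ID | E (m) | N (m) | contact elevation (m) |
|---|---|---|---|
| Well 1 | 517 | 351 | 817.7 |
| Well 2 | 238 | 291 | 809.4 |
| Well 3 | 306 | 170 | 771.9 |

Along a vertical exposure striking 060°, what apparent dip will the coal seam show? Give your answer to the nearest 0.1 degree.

Let the plane be z = a·E + b·N + c.
Well 2−Well 1: −279a − 60b = −8.3;  Well 3−Well 1: −211a − 181b = −45.8.
Solving gives a = −0.03292, b = 0.29142.
Unit vector along 060° is (sin 60°, cos 60°) = (0.8660, 0.5000).
Slope in that direction = a·(0.8660) + b·(0.5000) = 0.11720.
Apparent dip = arctan|0.11720| = 6.7° (true dip is 16.3°, so apparent ≤ true as expected).

6.7°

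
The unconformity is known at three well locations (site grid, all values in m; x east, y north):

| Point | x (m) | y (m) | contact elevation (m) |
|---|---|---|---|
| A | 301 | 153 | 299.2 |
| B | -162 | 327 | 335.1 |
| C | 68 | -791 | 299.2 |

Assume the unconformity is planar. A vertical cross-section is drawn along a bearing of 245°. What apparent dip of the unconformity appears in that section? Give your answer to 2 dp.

3.26°

Let the plane be z = a·x + b·y + c.
B−A: −463a + 174b = 35.9;  C−A: −233a − 944b = 0.
Solving gives a = −0.07096, b = 0.01751.
Unit vector along 245° is (sin 245°, cos 245°) = (-0.9063, -0.4226).
Slope in that direction = a·(-0.9063) + b·(-0.4226) = 0.05691.
Apparent dip = arctan|0.05691| = 3.26° (true dip is 4.2°, so apparent ≤ true as expected).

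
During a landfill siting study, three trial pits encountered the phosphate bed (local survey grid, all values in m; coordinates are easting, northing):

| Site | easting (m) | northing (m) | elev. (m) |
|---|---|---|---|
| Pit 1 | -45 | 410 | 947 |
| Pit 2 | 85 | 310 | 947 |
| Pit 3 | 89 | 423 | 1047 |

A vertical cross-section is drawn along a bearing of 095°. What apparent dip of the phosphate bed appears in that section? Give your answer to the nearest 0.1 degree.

Two edge vectors: Pit 1→Pit 2 = (130, -100, 0), Pit 1→Pit 3 = (134, 13, 100).
Normal n = (Pit 1→Pit 2) × (Pit 1→Pit 3) = (-10000, -13000, 15090).
So ∂z/∂easting = −n_x/n_z = 0.66269 and ∂z/∂northing = −n_y/n_z = 0.86150.
Unit vector along 095° is (sin 95°, cos 95°) = (0.9962, -0.0872).
Slope in that direction = a·(0.9962) + b·(-0.0872) = 0.58508.
Apparent dip = arctan|0.58508| = 30.3° (true dip is 47.4°, so apparent ≤ true as expected).

30.3°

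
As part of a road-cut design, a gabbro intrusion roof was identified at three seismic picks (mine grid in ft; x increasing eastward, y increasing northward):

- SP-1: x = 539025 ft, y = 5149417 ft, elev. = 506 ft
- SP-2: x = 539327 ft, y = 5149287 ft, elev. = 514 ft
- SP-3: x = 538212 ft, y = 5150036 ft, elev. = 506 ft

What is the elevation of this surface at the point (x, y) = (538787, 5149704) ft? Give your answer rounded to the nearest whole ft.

514 ft

Let the plane be z = a·x + b·y + c.
SP-2−SP-1: 302a − 130b = 8;  SP-3−SP-1: −813a + 619b = 0.
Solving gives a = 0.06094919, b = 0.08005120.
Then c = 506 − a·539025 − b·5149417 = −444564.16.
At (538787, 5149704): z = 32838.6 + 412240.0 − 444564.16 = 514.5 ft.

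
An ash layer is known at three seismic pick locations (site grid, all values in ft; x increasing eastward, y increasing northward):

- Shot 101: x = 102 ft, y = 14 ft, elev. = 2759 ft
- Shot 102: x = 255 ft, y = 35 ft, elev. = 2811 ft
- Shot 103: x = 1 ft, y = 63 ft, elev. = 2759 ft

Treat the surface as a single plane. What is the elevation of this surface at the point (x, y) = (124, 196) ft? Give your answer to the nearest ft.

Two edge vectors: Shot 101→Shot 102 = (153, 21, 52), Shot 101→Shot 103 = (-101, 49, 0).
Normal n = (Shot 101→Shot 102) × (Shot 101→Shot 103) = (-2548, -5252, 9618).
So ∂z/∂x = −n_x/n_z = 0.26492 and ∂z/∂y = −n_y/n_z = 0.54606.
Intercept c from Shot 101: 2759 − 27.02 − 7.64 = 2724.33.
At (124, 196): z = 32.9 + 107.0 + 2724.33 = 2864.2 ft.

2864 ft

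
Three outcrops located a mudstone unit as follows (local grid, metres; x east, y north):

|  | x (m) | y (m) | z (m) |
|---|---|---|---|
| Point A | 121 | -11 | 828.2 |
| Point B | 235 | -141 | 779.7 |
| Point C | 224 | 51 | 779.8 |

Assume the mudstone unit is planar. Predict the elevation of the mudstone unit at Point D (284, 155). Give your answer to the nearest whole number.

750 m

Two edge vectors: Point A→Point B = (114, -130, -48.5), Point A→Point C = (103, 62, -48.4).
Normal n = (Point A→Point B) × (Point A→Point C) = (9299, 522.1, 20458).
So ∂z/∂x = −n_x/n_z = −0.45454 and ∂z/∂y = −n_y/n_z = −0.02552.
Intercept c from Point A: 828.2 + 55.00 − 0.28 = 882.92.
At (284, 155): z = −129.1 − 4.0 + 882.92 = 749.9 m.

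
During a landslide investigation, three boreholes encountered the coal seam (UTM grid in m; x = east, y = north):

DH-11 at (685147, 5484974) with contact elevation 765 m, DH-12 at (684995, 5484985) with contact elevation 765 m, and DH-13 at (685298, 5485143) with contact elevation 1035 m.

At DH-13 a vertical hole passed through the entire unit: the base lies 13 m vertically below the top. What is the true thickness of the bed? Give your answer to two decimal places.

Two edge vectors: DH-11→DH-12 = (-152, 11, 0), DH-11→DH-13 = (151, 169, 270).
Normal n = (DH-11→DH-12) × (DH-11→DH-13) = (2970, 41040, -27349).
So ∂z/∂x = −n_x/n_z = 0.10860 and ∂z/∂y = −n_y/n_z = 1.50060.
|∇z| = √(a²+b²) = 1.50453, so dip δ = arctan(1.50453) = 56.39°.
True thickness = vertical thickness × cos δ = 13 × cos 56.39° = 7.20 m.

7.20 m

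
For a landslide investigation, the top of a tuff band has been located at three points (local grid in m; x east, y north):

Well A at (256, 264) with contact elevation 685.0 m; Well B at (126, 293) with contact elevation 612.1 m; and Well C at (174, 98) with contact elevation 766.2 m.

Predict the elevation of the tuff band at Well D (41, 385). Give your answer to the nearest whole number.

514 m

Two edge vectors: Well A→Well B = (-130, 29, -72.9), Well A→Well C = (-82, -166, 81.2).
Normal n = (Well A→Well B) × (Well A→Well C) = (-9746.6, 16533.8, 23958).
So ∂z/∂x = −n_x/n_z = 0.40682 and ∂z/∂y = −n_y/n_z = −0.69012.
Intercept c from Well A: 685 − 104.15 + 182.19 = 763.04.
At (41, 385): z = 16.7 − 265.7 + 763.04 = 514.0 m.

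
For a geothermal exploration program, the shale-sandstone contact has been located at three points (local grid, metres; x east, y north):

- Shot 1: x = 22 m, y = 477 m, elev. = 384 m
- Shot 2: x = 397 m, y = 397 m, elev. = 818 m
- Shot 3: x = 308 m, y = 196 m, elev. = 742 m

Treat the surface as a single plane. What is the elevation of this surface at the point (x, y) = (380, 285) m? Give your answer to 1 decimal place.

812.5 m

Two edge vectors: Shot 1→Shot 2 = (375, -80, 434), Shot 1→Shot 3 = (286, -281, 358).
Normal n = (Shot 1→Shot 2) × (Shot 1→Shot 3) = (93314, -10126, -82495).
So ∂z/∂x = −n_x/n_z = 1.13115 and ∂z/∂y = −n_y/n_z = −0.12275.
Intercept c from Shot 1: 384 − 24.89 + 58.55 = 417.66.
At (380, 285): z = 429.8 − 35.0 + 417.66 = 812.5 m.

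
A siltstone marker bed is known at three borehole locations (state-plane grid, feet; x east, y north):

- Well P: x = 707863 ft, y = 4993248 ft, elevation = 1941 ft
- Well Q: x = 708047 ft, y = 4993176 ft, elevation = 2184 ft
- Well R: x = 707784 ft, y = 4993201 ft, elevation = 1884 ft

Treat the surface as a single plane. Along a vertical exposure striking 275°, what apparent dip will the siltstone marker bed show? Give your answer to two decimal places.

Two edge vectors: Well P→Well Q = (184, -72, 243), Well P→Well R = (-79, -47, -57).
Normal n = (Well P→Well Q) × (Well P→Well R) = (15525, -8709, -14336).
So ∂z/∂x = −n_x/n_z = 1.08294 and ∂z/∂y = −n_y/n_z = −0.60749.
Unit vector along 275° is (sin 275°, cos 275°) = (-0.9962, 0.0872).
Slope in that direction = a·(-0.9962) + b·(0.0872) = −1.13176.
Apparent dip = arctan|1.13176| = 48.54° (true dip is 51.2°, so apparent ≤ true as expected).

48.54°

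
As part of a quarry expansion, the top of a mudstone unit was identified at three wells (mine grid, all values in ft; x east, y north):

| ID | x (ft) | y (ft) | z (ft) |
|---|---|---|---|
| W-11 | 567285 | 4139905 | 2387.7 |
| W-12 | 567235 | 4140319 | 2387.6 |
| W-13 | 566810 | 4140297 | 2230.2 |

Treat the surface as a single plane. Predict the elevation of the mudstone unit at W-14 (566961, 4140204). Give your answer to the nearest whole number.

Let the plane be z = a·x + b·y + c.
W-12−W-11: −50a + 414b = −0.1;  W-13−W-11: −475a + 392b = −157.5.
Solving gives a = 0.36806439, b = 0.04421067.
Then c = 2387.7 − a·567285 − b·4139905 = −389437.70.
At (566961, 4140204): z = 208678.2 + 183041.2 − 389437.70 = 2281.7 ft.

2282 ft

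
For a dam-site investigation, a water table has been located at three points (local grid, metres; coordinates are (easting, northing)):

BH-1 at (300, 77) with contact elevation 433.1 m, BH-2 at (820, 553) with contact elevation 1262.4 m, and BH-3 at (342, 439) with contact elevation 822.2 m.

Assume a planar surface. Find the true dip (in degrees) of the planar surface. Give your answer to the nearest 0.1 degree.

Let the plane be z = a·E + b·N + c.
BH-2−BH-1: 520a + 476b = 829.3;  BH-3−BH-1: 42a + 362b = 389.1.
Solving gives a = 0.68349, b = 0.99556.
Gradient magnitude |∇z| = √(a² + b²) = √(0.46715 + 0.99114) = 1.20760.
True dip = arctan(1.20760) = 50.4°, dipping toward SW (azimuth ≈ 214°).

50.4°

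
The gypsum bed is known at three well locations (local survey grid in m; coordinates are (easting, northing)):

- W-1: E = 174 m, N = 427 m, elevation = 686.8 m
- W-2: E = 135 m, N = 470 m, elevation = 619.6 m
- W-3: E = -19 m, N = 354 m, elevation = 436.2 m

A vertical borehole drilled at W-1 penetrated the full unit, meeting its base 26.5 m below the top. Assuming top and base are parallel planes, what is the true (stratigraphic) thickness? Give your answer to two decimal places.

15.15 m

Two edge vectors: W-1→W-2 = (-39, 43, -67.2), W-1→W-3 = (-193, -73, -250.6).
Normal n = (W-1→W-2) × (W-1→W-3) = (-15681.4, 3196.2, 11146).
So ∂z/∂E = −n_x/n_z = 1.40691 and ∂z/∂N = −n_y/n_z = −0.28676.
|∇z| = √(a²+b²) = 1.43583, so dip δ = arctan(1.43583) = 55.14°.
True thickness = vertical thickness × cos δ = 26.5 × cos 55.14° = 15.15 m.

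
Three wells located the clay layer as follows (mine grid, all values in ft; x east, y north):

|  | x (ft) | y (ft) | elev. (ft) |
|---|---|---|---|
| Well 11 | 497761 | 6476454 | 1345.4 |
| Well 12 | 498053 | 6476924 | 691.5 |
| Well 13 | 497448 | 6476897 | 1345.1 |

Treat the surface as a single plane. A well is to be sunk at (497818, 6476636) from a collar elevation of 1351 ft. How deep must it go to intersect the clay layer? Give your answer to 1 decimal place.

200.1 ft

Two edge vectors: Well 11→Well 12 = (292, 470, -653.9), Well 11→Well 13 = (-313, 443, -0.3).
Normal n = (Well 11→Well 12) × (Well 11→Well 13) = (289536.7, 204758.3, 276466).
So ∂z/∂x = −n_x/n_z = −1.047277785 and ∂z/∂y = −n_y/n_z = −0.740627419.
Intercept c from Well 11: 1345.4 + 521294.04 + 4796639.41 = 5319278.85.
At (497818, 6476636): z_contact = −521353.73 − 4796774.20 + 5319278.85 = 1150.91 ft.
Depth below ground = 1351 − 1150.91 = 200.1 ft.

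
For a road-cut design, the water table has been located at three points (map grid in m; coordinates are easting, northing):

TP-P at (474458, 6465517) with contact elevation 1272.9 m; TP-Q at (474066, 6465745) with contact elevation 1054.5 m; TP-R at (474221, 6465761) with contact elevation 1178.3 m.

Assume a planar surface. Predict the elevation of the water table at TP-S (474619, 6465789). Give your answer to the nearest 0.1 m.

Let the plane be z = a·easting + b·northing + c.
TP-Q−TP-P: −392a + 228b = −218.4;  TP-R−TP-P: −237a + 244b = −94.6.
Solving gives a = 0.762299337, b = 0.352725175.
Then c = 1272.9 − a·474458 − b·6465517 = −2640956.74.
At (474619, 6465789): z = 361801.7 + 2280646.6 − 2640956.74 = 1491.6 m.

1491.6 m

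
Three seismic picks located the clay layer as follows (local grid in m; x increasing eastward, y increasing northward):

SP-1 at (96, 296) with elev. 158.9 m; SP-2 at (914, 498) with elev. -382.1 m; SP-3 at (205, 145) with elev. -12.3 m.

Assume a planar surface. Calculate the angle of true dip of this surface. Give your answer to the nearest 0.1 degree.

Two edge vectors: SP-1→SP-2 = (818, 202, -541), SP-1→SP-3 = (109, -151, -171.2).
Normal n = (SP-1→SP-2) × (SP-1→SP-3) = (-116273.4, 81072.6, -145536).
So ∂z/∂x = −n_x/n_z = −0.79893 and ∂z/∂y = −n_y/n_z = 0.55706.
Gradient magnitude |∇z| = √(a² + b²) = √(0.63829 + 0.31032) = 0.97397.
True dip = arctan(0.97397) = 44.2°, dipping toward SE (azimuth ≈ 125°).

44.2°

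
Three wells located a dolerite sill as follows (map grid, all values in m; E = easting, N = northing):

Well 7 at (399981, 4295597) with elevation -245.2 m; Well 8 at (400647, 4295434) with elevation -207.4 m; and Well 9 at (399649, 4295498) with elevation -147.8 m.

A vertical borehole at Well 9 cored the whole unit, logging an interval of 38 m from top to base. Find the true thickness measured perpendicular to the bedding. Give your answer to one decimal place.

31.8 m

Two edge vectors: Well 7→Well 8 = (666, -163, 37.8), Well 7→Well 9 = (-332, -99, 97.4).
Normal n = (Well 7→Well 8) × (Well 7→Well 9) = (-12134, -77418, -120050).
So ∂z/∂E = −n_x/n_z = −0.10107 and ∂z/∂N = −n_y/n_z = −0.64488.
|∇z| = √(a²+b²) = 0.65275, so dip δ = arctan(0.65275) = 33.13°.
True thickness = vertical thickness × cos δ = 38 × cos 33.13° = 31.8 m.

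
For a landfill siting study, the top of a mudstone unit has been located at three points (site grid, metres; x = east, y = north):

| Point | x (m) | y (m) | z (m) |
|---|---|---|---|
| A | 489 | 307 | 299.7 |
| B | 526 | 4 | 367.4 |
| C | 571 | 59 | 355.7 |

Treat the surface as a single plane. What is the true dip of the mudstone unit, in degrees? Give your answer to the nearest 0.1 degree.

Let the plane be z = a·x + b·y + c.
B−A: 37a − 303b = 67.7;  C−A: 82a − 248b = 56.
Solving gives a = 0.01138, b = −0.22204.
Gradient magnitude |∇z| = √(a² + b²) = √(0.00013 + 0.04930) = 0.22233.
True dip = arctan(0.22233) = 12.5°, dipping toward N (azimuth ≈ 357°).

12.5°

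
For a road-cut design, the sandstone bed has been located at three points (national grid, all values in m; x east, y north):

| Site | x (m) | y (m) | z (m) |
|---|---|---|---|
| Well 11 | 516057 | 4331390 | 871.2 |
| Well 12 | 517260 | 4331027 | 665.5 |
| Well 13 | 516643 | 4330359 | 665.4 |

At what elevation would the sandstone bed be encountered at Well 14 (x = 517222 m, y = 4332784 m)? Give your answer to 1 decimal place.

Two edge vectors: Well 11→Well 12 = (1203, -363, -205.7), Well 11→Well 13 = (586, -1031, -205.8).
Normal n = (Well 11→Well 12) × (Well 11→Well 13) = (-137371.3, 127037.2, -1027575).
So ∂z/∂x = −n_x/n_z = −0.133684938 and ∂z/∂y = −n_y/n_z = 0.123628154.
Intercept c from Well 11: 871.2 + 68989.05 − 535481.75 = −465621.50.
At (517222, 4332784): z = −69144.8 + 535654.1 − 465621.50 = 887.8 m.

887.8 m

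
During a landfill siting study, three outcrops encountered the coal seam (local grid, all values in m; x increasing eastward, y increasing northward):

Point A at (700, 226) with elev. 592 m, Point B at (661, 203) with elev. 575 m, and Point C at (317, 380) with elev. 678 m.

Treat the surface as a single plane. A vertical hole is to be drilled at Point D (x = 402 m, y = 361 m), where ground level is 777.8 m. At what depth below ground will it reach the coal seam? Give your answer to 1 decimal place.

108.8 m

Let the plane be z = a·x + b·y + c.
Point B−Point A: −39a − 23b = −17;  Point C−Point A: −383a + 154b = 86.
Solving gives a = 0.04320, b = 0.66588.
Then c = 592 − a·700 − b·226 = 411.27.
At (402, 361): z_contact = 17.37 + 240.38 + 411.27 = 669.02 m.
Depth below ground = 777.8 − 669.02 = 108.8 m.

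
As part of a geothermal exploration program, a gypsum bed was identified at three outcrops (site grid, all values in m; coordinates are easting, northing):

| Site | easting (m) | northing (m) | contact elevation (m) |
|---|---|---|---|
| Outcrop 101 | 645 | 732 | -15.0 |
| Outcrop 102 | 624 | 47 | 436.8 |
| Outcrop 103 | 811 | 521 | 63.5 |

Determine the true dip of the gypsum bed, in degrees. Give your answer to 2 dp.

Let the plane be z = a·easting + b·northing + c.
Outcrop 102−Outcrop 101: −21a − 685b = 451.8;  Outcrop 103−Outcrop 101: 166a − 211b = 78.5.
Solving gives a = −0.35176, b = −0.64878.
Gradient magnitude |∇z| = √(a² + b²) = √(0.12374 + 0.42091) = 0.73800.
True dip = arctan(0.73800) = 36.43°, dipping toward NNE (azimuth ≈ 028°).

36.43°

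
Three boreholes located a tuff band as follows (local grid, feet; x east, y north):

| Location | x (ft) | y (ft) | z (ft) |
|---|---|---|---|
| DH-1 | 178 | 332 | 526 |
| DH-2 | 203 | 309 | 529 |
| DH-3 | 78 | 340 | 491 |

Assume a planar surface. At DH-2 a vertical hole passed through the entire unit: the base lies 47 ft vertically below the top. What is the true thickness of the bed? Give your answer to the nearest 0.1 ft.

42.7 ft

Let the plane be z = a·x + b·y + c.
DH-2−DH-1: 25a − 23b = 3;  DH-3−DH-1: −100a + 8b = −35.
Solving gives a = 0.37190, b = 0.27381.
|∇z| = √(a²+b²) = 0.46183, so dip δ = arctan(0.46183) = 24.79°.
True thickness = vertical thickness × cos δ = 47 × cos 24.79° = 42.7 ft.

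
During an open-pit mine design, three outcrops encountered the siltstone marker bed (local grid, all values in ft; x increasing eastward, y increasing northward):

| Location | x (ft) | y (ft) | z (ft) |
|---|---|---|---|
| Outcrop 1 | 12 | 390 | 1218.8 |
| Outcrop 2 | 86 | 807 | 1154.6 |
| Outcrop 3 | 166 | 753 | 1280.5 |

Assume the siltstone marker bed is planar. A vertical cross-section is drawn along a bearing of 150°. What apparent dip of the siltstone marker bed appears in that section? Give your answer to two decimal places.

44.75°

Let the plane be z = a·x + b·y + c.
Outcrop 2−Outcrop 1: 74a + 417b = −64.2;  Outcrop 3−Outcrop 1: 154a + 363b = 61.7.
Solving gives a = 1.31260, b = −0.38689.
Unit vector along 150° is (sin 150°, cos 150°) = (0.5000, -0.8660).
Slope in that direction = a·(0.5000) + b·(-0.8660) = 0.99136.
Apparent dip = arctan|0.99136| = 44.75° (true dip is 53.8°, so apparent ≤ true as expected).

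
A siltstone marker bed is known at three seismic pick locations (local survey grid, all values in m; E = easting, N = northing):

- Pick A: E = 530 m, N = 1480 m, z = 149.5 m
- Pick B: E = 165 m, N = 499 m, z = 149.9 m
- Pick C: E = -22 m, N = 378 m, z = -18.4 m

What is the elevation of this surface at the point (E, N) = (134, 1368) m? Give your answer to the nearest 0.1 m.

Let the plane be z = a·E + b·N + c.
Pick B−Pick A: −365a − 981b = 0.4;  Pick C−Pick A: −552a − 1102b = −167.9.
Solving gives a = 1.185729, b = −0.441581.
Then c = 149.5 − a·530 − b·1480 = 174.60.
At (134, 1368): z = 158.9 − 604.1 + 174.60 = -270.6 m.

-270.6 m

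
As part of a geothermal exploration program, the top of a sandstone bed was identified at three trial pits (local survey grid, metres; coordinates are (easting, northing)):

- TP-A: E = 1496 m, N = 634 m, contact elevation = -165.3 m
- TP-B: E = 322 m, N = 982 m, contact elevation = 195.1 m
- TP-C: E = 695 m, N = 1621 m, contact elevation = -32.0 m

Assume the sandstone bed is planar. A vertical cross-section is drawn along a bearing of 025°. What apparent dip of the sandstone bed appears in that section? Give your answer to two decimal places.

15.89°

Let the plane be z = a·E + b·N + c.
TP-B−TP-A: −1174a + 348b = 360.4;  TP-C−TP-A: −801a + 987b = 133.3.
Solving gives a = −0.35151, b = −0.15021.
Unit vector along 025° is (sin 25°, cos 25°) = (0.4226, 0.9063).
Slope in that direction = a·(0.4226) + b·(0.9063) = −0.28469.
Apparent dip = arctan|0.28469| = 15.89° (true dip is 20.9°, so apparent ≤ true as expected).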